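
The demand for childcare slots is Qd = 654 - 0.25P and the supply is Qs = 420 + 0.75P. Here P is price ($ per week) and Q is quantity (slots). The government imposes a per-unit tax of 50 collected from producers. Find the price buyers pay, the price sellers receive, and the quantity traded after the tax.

With a tax of 50 on producers, they supply based on the net price P_s = P_b - 50, so Qs = 382.5 + 0.75P_b.
Equate demand and the shifted supply: 654 - 0.25P_b = 382.5 + 0.75P_b, giving P_b = 271.5, so P_b = 271.5.
So P_s = 221.5 and the quantity traded is Q = 654 - 0.25(271.5) = 586.125.

P_b = 271.5, P_s = 221.5, Q = 586.125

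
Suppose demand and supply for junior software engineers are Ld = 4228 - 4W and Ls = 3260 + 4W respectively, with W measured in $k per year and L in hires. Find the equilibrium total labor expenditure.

Equating demand and supply, 4228 - 4W = 3260 + 4W gives 8W = 968, so W* = 121.
Plugging W* into demand: L* = 4228 - 4(121) = 3744.
Total labor expenditure = W* × L* = 121 × 3744 = 453024.

Total labor expenditure = 453024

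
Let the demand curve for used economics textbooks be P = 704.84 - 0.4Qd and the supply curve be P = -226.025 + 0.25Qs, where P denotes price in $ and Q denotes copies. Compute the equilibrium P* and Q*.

Inverting to quantity form: Qd = 1762.1 - 2.5P and Qs = 904.1 + 4P.
The market clears where 1762.1 - 2.5P = 904.1 + 4P. Rearranging, 6.5P = 858, hence P* = 132.
Then Q* = 1762.1 - 2.5(132) = 1432.1.

P* = 132, Q* = 1432.1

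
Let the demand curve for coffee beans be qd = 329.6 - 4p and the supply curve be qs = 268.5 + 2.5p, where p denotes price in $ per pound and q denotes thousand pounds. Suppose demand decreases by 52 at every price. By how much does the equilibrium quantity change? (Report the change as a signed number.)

Set qd = qs: 329.6 - 4p = 268.5 + 2.5p, so 61.1 = 6.5p and p* = 9.4.
From the demand curve, q* = 329.6 - 4(9.4) = 292.
After the shift, demand is qd = 277.6 - 4p.
New equilibrium: 9.1 = 6.5p, so p = 1.4 and q = 272.
Δq = 272 - 292 = -20.

Δq = -20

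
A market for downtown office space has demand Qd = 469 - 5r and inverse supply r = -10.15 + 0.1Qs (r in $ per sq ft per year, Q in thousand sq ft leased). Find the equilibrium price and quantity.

r* = 24.5, Q* = 346.5

In direct form, Qs = 101.5 + 10r.
The market clears where 469 - 5r = 101.5 + 10r. Rearranging, 15r = 367.5, hence r* = 24.5.
Substitute back: Q* = 469 - 5(24.5) = 346.5.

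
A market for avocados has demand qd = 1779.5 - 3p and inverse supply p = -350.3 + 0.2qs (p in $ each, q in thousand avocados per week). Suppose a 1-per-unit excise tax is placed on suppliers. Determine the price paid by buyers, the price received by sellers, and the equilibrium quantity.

p_b = 4.125, p_s = 3.125, q = 1767.125

Rewriting in direct form: qs = 1751.5 + 5p.
With a tax of 1 on suppliers, they supply based on the net price p_s = p_b - 1, so qs = 1746.5 + 5p_b.
Market clearing requires 1779.5 - 3p_b = 1746.5 + 5p_b; hence 33 = 8p_b and p_b = 4.125.
So p_s = 3.125 and the quantity traded is q = 1779.5 - 3(4.125) = 1767.125.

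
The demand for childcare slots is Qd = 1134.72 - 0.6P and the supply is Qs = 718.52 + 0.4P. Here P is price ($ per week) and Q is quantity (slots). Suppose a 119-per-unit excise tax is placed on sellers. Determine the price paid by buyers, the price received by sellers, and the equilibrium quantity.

The tax drives a wedge P_b - P_s = 119. Substituting P_s = P_b - 119 into supply: Qs = 670.92 + 0.4P_b.
Market clearing requires 1134.72 - 0.6P_b = 670.92 + 0.4P_b; hence 463.8 = P_b and P_b = 463.8.
So P_s = 344.8 and the quantity traded is Q = 1134.72 - 0.6(463.8) = 856.44.

P_b = 463.8, P_s = 344.8, Q = 856.44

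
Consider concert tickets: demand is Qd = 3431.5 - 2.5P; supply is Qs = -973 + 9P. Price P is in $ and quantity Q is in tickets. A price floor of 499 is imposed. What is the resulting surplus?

Surplus = 1334

With P fixed at 499, quantity demanded is 2184 and quantity supplied is 3518.
Surplus = Qs - Qd = 3518 - 2184 = 1334.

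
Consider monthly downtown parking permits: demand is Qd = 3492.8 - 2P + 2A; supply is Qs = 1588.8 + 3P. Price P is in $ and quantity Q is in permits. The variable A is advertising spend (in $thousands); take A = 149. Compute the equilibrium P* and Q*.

With A = 149, demand is Qd = 3790.8 - 2P.
The market clears where 3790.8 - 2P = 1588.8 + 3P. Rearranging, 5P = 2202, hence P* = 440.4.
Substitute back: Q* = 3790.8 - 2(440.4) = 2910.

P* = 440.4, Q* = 2910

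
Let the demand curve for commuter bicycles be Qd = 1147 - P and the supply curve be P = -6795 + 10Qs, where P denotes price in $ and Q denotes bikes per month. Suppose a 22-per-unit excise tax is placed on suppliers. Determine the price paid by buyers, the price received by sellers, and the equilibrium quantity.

Inverting to quantity form: Qs = 679.5 + 0.1P.
The tax drives a wedge P_b - P_s = 22. Substituting P_s = P_b - 22 into supply: Qs = 677.3 + 0.1P_b.
Equate demand and the shifted supply: 1147 - P_b = 677.3 + 0.1P_b, giving 1.1P_b = 469.7, so P_b = 427.
So P_s = 405 and the quantity traded is Q = 1147 - 427 = 720.

P_b = 427, P_s = 405, Q = 720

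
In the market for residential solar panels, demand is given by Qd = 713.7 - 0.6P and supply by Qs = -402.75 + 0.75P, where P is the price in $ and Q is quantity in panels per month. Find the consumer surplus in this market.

Consumer surplus = 39421.875

Set Qd = Qs: 713.7 - 0.6P = -402.75 + 0.75P, so 1116.45 = 1.35P and P* = 827.
Then Q* = 713.7 - 0.6(827) = 217.5.
Demand choke price (Qd = 0): P = 713.7/0.6 = 1189.5. Consumer surplus = ½ × (1189.5 - 827) × 217.5 = 39421.875.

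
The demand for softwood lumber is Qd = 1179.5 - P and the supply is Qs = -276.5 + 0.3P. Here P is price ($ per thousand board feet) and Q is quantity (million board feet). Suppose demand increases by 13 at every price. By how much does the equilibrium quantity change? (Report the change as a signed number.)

Equating demand and supply, 1179.5 - P = -276.5 + 0.3P gives 1.3P = 1456, so P* = 1120.
Substitute back: Q* = 1179.5 - 1120 = 59.5.
After the shift, demand is Qd = 1192.5 - P.
The new intersection has 1469 = 1.3P, i.e. P = 1130, Q = 62.5.
ΔQ = 62.5 - 59.5 = 3.

ΔQ = 3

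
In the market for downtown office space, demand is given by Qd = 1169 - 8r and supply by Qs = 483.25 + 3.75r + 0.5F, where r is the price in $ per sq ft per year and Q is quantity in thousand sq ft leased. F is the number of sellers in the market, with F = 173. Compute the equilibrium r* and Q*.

With F = 173, supply is Qs = 569.75 + 3.75r.
The market clears where 1169 - 8r = 569.75 + 3.75r. Rearranging, 11.75r = 599.25, hence r* = 51.
Then Q* = 1169 - 8(51) = 761.

r* = 51, Q* = 761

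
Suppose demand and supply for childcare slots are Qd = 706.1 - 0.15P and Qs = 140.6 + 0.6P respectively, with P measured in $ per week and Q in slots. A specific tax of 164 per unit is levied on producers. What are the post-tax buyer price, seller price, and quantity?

With a tax of 164 on producers, they supply based on the net price P_s = P_b - 164, so Qs = 42.2 + 0.6P_b.
Equate demand and the shifted supply: 706.1 - 0.15P_b = 42.2 + 0.6P_b, giving 0.75P_b = 663.9, so P_b = 885.2.
Then P_s = 885.2 - 164 = 721.2 and Q = 706.1 - 0.15(885.2) = 573.32.

P_b = 885.2, P_s = 721.2, Q = 573.32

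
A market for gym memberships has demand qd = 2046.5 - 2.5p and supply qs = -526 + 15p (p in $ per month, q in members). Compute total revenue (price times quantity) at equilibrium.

The market clears where 2046.5 - 2.5p = -526 + 15p. Rearranging, 17.5p = 2572.5, hence p* = 147.
Substitute back: q* = 2046.5 - 2.5(147) = 1679.
Total revenue = p* × q* = 147 × 1679 = 246813.

Total revenue = 246813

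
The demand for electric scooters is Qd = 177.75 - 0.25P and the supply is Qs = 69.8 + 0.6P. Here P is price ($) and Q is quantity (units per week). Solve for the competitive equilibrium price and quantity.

P* = 127, Q* = 146

Set Qd = Qs: 177.75 - 0.25P = 69.8 + 0.6P, so 107.95 = 0.85P and P* = 127.
From the demand curve, Q* = 177.75 - 0.25(127) = 146.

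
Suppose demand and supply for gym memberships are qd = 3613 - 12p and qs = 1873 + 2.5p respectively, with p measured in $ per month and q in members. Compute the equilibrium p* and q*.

p* = 120, q* = 2173

Equating demand and supply, 3613 - 12p = 1873 + 2.5p gives 14.5p = 1740, so p* = 120.
From the demand curve, q* = 3613 - 12(120) = 2173.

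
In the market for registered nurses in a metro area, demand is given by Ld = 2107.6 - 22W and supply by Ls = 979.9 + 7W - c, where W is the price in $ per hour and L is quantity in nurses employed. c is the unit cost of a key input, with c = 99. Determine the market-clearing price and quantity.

With c = 99, supply is Ls = 880.9 + 7W.
Set Ld = Ls: 2107.6 - 22W = 880.9 + 7W, so 1226.7 = 29W and W* = 42.3.
Plugging W* into demand: L* = 2107.6 - 22(42.3) = 1177.

W* = 42.3, L* = 1177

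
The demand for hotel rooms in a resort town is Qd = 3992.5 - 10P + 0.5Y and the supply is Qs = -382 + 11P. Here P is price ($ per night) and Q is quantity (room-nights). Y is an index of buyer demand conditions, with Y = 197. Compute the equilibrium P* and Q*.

P* = 213, Q* = 1961

With Y = 197, demand is Qd = 4091 - 10P.
At equilibrium Qd = Qs, so 4091 - 10P = -382 + 11P; collecting terms, 4473 = 21P and P* = 213.
Then Q* = 4091 - 10(213) = 1961.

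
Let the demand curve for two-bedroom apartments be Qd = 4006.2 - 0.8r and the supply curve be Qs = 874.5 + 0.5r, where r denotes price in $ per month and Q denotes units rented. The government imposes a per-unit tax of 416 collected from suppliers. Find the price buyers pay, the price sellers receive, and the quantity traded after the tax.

r_b = 2569, r_s = 2153, Q = 1951

With a tax of 416 on suppliers, they supply based on the net price r_s = r_b - 416, so Qs = 666.5 + 0.5r_b.
Market clearing requires 4006.2 - 0.8r_b = 666.5 + 0.5r_b; hence 3339.7 = 1.3r_b and r_b = 2569.
Then r_s = 2569 - 416 = 2153 and Q = 4006.2 - 0.8(2569) = 1951.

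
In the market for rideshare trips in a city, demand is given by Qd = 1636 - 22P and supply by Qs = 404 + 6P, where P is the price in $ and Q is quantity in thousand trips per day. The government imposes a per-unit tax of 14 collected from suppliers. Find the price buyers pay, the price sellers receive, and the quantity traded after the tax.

With a tax of 14 on suppliers, they supply based on the net price P_s = P_b - 14, so Qs = 320 + 6P_b.
Market clearing requires 1636 - 22P_b = 320 + 6P_b; hence 1316 = 28P_b and P_b = 47.
Then P_s = 47 - 14 = 33 and Q = 1636 - 22(47) = 602.

P_b = 47, P_s = 33, Q = 602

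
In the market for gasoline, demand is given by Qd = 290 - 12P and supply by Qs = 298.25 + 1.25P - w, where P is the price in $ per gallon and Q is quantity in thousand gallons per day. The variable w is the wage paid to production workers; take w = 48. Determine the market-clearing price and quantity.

P* = 3, Q* = 254

With w = 48, supply is Qs = 250.25 + 1.25P.
At equilibrium Qd = Qs, so 290 - 12P = 250.25 + 1.25P; collecting terms, 39.75 = 13.25P and P* = 3.
From the demand curve, Q* = 290 - 12(3) = 254.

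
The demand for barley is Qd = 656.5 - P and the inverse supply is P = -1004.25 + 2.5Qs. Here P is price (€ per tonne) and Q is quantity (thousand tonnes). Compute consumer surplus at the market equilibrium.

Rewriting in direct form: Qs = 401.7 + 0.4P.
At equilibrium Qd = Qs, so 656.5 - P = 401.7 + 0.4P; collecting terms, 254.8 = 1.4P and P* = 182.
Substitute back: Q* = 656.5 - 182 = 474.5.
Demand choke price (Qd = 0): P = 656.5. Consumer surplus = ½ × (656.5 - 182) × 474.5 = 112575.125.

Consumer surplus = 112575.125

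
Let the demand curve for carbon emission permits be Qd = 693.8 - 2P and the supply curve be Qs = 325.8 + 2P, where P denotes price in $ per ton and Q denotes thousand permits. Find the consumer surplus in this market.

Set Qd = Qs: 693.8 - 2P = 325.8 + 2P, so 368 = 4P and P* = 92.
Then Q* = 693.8 - 2(92) = 509.8.
Demand choke price (Qd = 0): P = 693.8/2 = 346.9. Consumer surplus = ½ × (346.9 - 92) × 509.8 = 64974.01.

Consumer surplus = 64974.01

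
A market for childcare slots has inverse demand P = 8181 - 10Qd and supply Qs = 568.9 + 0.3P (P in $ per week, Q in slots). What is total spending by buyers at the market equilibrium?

Total spending by buyers = 470863.4

In direct form, Qd = 818.1 - 0.1P.
Equating demand and supply, 818.1 - 0.1P = 568.9 + 0.3P gives 0.4P = 249.2, so P* = 623.
Substitute back: Q* = 818.1 - 0.1(623) = 755.8.
Total spending by buyers = P* × Q* = 623 × 755.8 = 470863.4.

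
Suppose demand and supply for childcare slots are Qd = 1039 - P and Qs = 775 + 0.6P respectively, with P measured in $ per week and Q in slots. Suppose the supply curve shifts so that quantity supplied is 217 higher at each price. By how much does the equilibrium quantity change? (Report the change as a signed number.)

ΔQ = 135.625

Equating demand and supply, 1039 - P = 775 + 0.6P gives 1.6P = 264, so P* = 165.
Substitute back: Q* = 1039 - 165 = 874.
After the shift, supply is Qs = 992 + 0.6P.
Re-solving, 1.6P = 47 gives P = 29.375 and Q = 1009.625.
ΔQ = 1009.625 - 874 = 135.625.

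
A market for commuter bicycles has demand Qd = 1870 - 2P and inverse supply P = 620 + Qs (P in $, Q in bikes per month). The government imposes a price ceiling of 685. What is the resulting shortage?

Solving each curve for Q: Qs = -620 + P.
Evaluating both curves at the ceiling price 685 gives Qd = 500, Qs = 65.
Shortage = Qd - Qs = 500 - 65 = 435.

Shortage = 435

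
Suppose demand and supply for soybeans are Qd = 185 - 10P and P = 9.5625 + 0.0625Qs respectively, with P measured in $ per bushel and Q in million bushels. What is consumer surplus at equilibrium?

Rewriting in direct form: Qs = -153 + 16P.
The market clears where 185 - 10P = -153 + 16P. Rearranging, 26P = 338, hence P* = 13.
Plugging P* into demand: Q* = 185 - 10(13) = 55.
Demand choke price (Qd = 0): P = 185/10 = 18.5. Consumer surplus = ½ × (18.5 - 13) × 55 = 151.25.

Consumer surplus = 151.25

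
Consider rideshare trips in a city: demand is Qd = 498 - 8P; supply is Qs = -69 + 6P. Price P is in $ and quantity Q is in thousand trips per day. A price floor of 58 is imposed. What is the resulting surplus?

Surplus = 245

Evaluating both curves at the floor price 58 gives Qd = 34, Qs = 279.
Surplus = Qs - Qd = 279 - 34 = 245.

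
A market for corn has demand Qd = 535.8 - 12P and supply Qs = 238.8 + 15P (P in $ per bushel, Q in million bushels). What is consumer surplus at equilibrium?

Consumer surplus = 6793.935

At equilibrium Qd = Qs, so 535.8 - 12P = 238.8 + 15P; collecting terms, 297 = 27P and P* = 11.
Plugging P* into demand: Q* = 535.8 - 12(11) = 403.8.
Demand choke price (Qd = 0): P = 535.8/12 = 44.65. Consumer surplus = ½ × (44.65 - 11) × 403.8 = 6793.935.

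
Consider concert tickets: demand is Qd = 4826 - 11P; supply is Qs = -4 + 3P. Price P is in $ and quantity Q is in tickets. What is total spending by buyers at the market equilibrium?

Total spending by buyers = 355695

The market clears where 4826 - 11P = -4 + 3P. Rearranging, 14P = 4830, hence P* = 345.
From the demand curve, Q* = 4826 - 11(345) = 1031.
Total spending by buyers = P* × Q* = 345 × 1031 = 355695.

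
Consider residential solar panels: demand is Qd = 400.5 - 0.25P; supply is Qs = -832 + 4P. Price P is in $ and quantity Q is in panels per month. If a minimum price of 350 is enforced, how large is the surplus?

With P fixed at 350, quantity demanded is 313 and quantity supplied is 568.
Surplus = Qs - Qd = 568 - 313 = 255.

Surplus = 255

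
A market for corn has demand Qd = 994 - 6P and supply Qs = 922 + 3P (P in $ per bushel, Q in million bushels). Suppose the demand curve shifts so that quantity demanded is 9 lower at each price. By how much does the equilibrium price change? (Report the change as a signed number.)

The market clears where 994 - 6P = 922 + 3P. Rearranging, 9P = 72, hence P* = 8.
From the demand curve, Q* = 994 - 6(8) = 946.
After the shift, demand is Qd = 985 - 6P.
New equilibrium: 63 = 9P, so P = 7 and Q = 943.
ΔP = 7 - 8 = -1.

ΔP = -1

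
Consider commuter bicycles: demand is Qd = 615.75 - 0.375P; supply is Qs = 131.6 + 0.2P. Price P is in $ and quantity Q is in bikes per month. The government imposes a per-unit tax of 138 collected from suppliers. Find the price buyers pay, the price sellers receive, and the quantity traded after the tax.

P_b = 890, P_s = 752, Q = 282

The tax drives a wedge P_b - P_s = 138. Substituting P_s = P_b - 138 into supply: Qs = 104 + 0.2P_b.
Market clearing requires 615.75 - 0.375P_b = 104 + 0.2P_b; hence 511.75 = 0.575P_b and P_b = 890.
Then P_s = 890 - 138 = 752 and Q = 615.75 - 0.375(890) = 282.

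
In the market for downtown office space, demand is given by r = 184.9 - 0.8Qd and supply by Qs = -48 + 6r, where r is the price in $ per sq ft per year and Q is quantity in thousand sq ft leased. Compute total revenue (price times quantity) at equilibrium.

Total revenue = 7045.5

Inverting to quantity form: Qd = 231.125 - 1.25r.
The market clears where 231.125 - 1.25r = -48 + 6r. Rearranging, 7.25r = 279.125, hence r* = 38.5.
Substitute back: Q* = 231.125 - 1.25(38.5) = 183.
Total revenue = r* × Q* = 38.5 × 183 = 7045.5.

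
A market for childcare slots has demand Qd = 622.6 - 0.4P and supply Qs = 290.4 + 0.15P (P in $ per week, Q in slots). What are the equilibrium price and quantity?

P* = 604, Q* = 381

Set Qd = Qs: 622.6 - 0.4P = 290.4 + 0.15P, so 332.2 = 0.55P and P* = 604.
From the demand curve, Q* = 622.6 - 0.4(604) = 381.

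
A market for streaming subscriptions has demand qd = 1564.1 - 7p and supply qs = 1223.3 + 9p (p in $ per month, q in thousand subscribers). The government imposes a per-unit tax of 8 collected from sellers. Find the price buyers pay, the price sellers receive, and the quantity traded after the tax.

p_b = 25.8, p_s = 17.8, q = 1383.5

Sellers keep p_s = p_b - 8 per unit, so supply in terms of the buyer price is qs = 1151.3 + 9p_b.
Set qd = qs: 1564.1 - 7p_b = 1151.3 + 9p_b, so 412.8 = 16p_b and p_b = 25.8.
Then p_s = 25.8 - 8 = 17.8 and q = 1564.1 - 7(25.8) = 1383.5.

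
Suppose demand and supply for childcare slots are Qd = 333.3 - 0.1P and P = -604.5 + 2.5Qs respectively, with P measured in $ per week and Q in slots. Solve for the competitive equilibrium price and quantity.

P* = 183, Q* = 315

Solving each curve for Q: Qs = 241.8 + 0.4P.
The market clears where 333.3 - 0.1P = 241.8 + 0.4P. Rearranging, 0.5P = 91.5, hence P* = 183.
Plugging P* into demand: Q* = 333.3 - 0.1(183) = 315.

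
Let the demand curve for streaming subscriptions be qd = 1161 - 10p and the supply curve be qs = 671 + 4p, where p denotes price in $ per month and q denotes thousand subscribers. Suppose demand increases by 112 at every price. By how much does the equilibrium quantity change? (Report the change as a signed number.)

The market clears where 1161 - 10p = 671 + 4p. Rearranging, 14p = 490, hence p* = 35.
Then q* = 1161 - 10(35) = 811.
After the shift, demand is qd = 1273 - 10p.
The new intersection has 602 = 14p, i.e. p = 43, q = 843.
Δq = 843 - 811 = 32.

Δq = 32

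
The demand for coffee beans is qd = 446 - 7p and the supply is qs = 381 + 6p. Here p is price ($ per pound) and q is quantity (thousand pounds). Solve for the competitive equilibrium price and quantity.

At equilibrium qd = qs, so 446 - 7p = 381 + 6p; collecting terms, 65 = 13p and p* = 5.
From the demand curve, q* = 446 - 7(5) = 411.

p* = 5, q* = 411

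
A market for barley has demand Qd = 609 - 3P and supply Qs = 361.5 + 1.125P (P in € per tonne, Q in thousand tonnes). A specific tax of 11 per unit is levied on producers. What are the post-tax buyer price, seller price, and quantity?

The tax drives a wedge P_b - P_s = 11. Substituting P_s = P_b - 11 into supply: Qs = 349.125 + 1.125P_b.
Equate demand and the shifted supply: 609 - 3P_b = 349.125 + 1.125P_b, giving 4.125P_b = 259.875, so P_b = 63.
So P_s = 52 and the quantity traded is Q = 609 - 3(63) = 420.

P_b = 63, P_s = 52, Q = 420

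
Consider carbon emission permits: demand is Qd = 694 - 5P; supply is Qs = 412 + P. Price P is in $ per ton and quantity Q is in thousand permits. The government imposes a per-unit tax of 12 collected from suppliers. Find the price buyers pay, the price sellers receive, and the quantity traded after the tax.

Suppliers keep P_s = P_b - 12 per unit, so supply in terms of the buyer price is Qs = 400 + P_b.
Market clearing requires 694 - 5P_b = 400 + P_b; hence 294 = 6P_b and P_b = 49.
So P_s = 37 and the quantity traded is Q = 694 - 5(49) = 449.

P_b = 49, P_s = 37, Q = 449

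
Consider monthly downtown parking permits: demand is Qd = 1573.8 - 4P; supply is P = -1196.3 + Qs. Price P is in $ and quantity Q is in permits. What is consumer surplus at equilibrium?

Rewriting in direct form: Qs = 1196.3 + P.
The market clears where 1573.8 - 4P = 1196.3 + P. Rearranging, 5P = 377.5, hence P* = 75.5.
From the demand curve, Q* = 1573.8 - 4(75.5) = 1271.8.
Demand choke price (Qd = 0): P = 1573.8/4 = 393.45. Consumer surplus = ½ × (393.45 - 75.5) × 1271.8 = 202184.405.

Consumer surplus = 202184.405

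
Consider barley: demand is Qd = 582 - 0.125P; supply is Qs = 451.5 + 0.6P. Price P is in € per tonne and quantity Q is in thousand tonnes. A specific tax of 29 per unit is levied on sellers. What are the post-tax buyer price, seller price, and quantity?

P_b = 204, P_s = 175, Q = 556.5

The tax drives a wedge P_b - P_s = 29. Substituting P_s = P_b - 29 into supply: Qs = 434.1 + 0.6P_b.
Set Qd = Qs: 582 - 0.125P_b = 434.1 + 0.6P_b, so 147.9 = 0.725P_b and P_b = 204.
So P_s = 175 and the quantity traded is Q = 582 - 0.125(204) = 556.5.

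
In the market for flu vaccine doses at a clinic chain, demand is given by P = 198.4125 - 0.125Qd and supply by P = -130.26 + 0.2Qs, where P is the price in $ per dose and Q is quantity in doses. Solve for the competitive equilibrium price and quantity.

Inverting to quantity form: Qd = 1587.3 - 8P and Qs = 651.3 + 5P.
Set Qd = Qs: 1587.3 - 8P = 651.3 + 5P, so 936 = 13P and P* = 72.
Then Q* = 1587.3 - 8(72) = 1011.3.

P* = 72, Q* = 1011.3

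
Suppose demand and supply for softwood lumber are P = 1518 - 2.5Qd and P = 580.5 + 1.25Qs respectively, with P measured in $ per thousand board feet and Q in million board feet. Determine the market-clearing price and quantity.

P* = 893, Q* = 250

Inverting to quantity form: Qd = 607.2 - 0.4P and Qs = -464.4 + 0.8P.
At equilibrium Qd = Qs, so 607.2 - 0.4P = -464.4 + 0.8P; collecting terms, 1071.6 = 1.2P and P* = 893.
Then Q* = 607.2 - 0.4(893) = 250.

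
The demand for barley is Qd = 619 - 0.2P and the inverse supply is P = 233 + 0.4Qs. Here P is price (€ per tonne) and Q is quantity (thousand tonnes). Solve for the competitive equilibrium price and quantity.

Rewriting in direct form: Qs = -582.5 + 2.5P.
The market clears where 619 - 0.2P = -582.5 + 2.5P. Rearranging, 2.7P = 1201.5, hence P* = 445.
Then Q* = 619 - 0.2(445) = 530.

P* = 445, Q* = 530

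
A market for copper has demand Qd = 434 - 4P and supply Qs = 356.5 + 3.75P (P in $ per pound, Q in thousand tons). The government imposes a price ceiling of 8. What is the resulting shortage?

Shortage = 15.5

At P = 8: Qd = 402 and Qs = 386.5.
Shortage = Qd - Qs = 402 - 386.5 = 15.5.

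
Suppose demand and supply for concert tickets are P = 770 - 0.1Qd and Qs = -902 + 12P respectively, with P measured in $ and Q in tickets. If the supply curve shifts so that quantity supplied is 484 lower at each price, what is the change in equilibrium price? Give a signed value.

In direct form, Qd = 7700 - 10P.
At equilibrium Qd = Qs, so 7700 - 10P = -902 + 12P; collecting terms, 8602 = 22P and P* = 391.
Then Q* = 7700 - 10(391) = 3790.
After the shift, supply is Qs = -1386 + 12P.
Re-solving, 22P = 9086 gives P = 413 and Q = 3570.
ΔP = 413 - 391 = 22.

ΔP = 22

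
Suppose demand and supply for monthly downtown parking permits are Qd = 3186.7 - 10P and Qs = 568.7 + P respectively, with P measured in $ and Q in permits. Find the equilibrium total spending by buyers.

Total spending by buyers = 191994.6

At equilibrium Qd = Qs, so 3186.7 - 10P = 568.7 + P; collecting terms, 2618 = 11P and P* = 238.
Plugging P* into demand: Q* = 3186.7 - 10(238) = 806.7.
Total spending by buyers = P* × Q* = 238 × 806.7 = 191994.6.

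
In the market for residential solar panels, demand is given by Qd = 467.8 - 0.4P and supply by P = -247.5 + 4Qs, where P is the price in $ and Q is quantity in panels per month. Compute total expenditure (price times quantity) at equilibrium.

Solving each curve for Q: Qs = 61.875 + 0.25P.
Equating demand and supply, 467.8 - 0.4P = 61.875 + 0.25P gives 0.65P = 405.925, so P* = 624.5.
Substitute back: Q* = 467.8 - 0.4(624.5) = 218.
Total expenditure = P* × Q* = 624.5 × 218 = 136141.

Total expenditure = 136141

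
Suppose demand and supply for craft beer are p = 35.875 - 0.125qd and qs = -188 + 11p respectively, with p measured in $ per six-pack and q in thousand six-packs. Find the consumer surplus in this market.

Solving each curve for q: qd = 287 - 8p.
Set qd = qs: 287 - 8p = -188 + 11p, so 475 = 19p and p* = 25.
Substitute back: q* = 287 - 8(25) = 87.
Demand choke price (qd = 0): p = 287/8 = 35.875. Consumer surplus = ½ × (35.875 - 25) × 87 = 473.0625.

Consumer surplus = 473.0625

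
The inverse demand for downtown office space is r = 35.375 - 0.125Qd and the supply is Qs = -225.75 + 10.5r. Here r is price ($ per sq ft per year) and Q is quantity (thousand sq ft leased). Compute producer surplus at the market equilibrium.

Inverting to quantity form: Qd = 283 - 8r.
At equilibrium Qd = Qs, so 283 - 8r = -225.75 + 10.5r; collecting terms, 508.75 = 18.5r and r* = 27.5.
Then Q* = 283 - 8(27.5) = 63.
Supply choke price (Qs = 0): r = 21.5. Producer surplus = ½ × (27.5 - 21.5) × 63 = 189.

Producer surplus = 189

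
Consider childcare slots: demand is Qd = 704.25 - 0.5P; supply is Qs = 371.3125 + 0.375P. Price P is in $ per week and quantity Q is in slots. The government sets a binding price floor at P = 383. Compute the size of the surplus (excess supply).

Evaluating both curves at the floor price 383 gives Qd = 512.75, Qs = 514.9375.
Surplus = Qs - Qd = 514.9375 - 512.75 = 2.1875.

Surplus = 2.1875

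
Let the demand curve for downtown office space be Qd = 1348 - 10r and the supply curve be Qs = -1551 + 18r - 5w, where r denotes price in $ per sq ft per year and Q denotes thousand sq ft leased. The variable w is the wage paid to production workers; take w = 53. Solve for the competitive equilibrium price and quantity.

With w = 53, supply is Qs = -1816 + 18r.
At equilibrium Qd = Qs, so 1348 - 10r = -1816 + 18r; collecting terms, 3164 = 28r and r* = 113.
Substitute back: Q* = 1348 - 10(113) = 218.

r* = 113, Q* = 218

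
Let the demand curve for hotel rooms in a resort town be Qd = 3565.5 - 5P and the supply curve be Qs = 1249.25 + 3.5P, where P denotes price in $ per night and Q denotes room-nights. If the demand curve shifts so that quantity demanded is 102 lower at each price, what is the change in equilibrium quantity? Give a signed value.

Set Qd = Qs: 3565.5 - 5P = 1249.25 + 3.5P, so 2316.25 = 8.5P and P* = 272.5.
Then Q* = 3565.5 - 5(272.5) = 2203.
After the shift, demand is Qd = 3463.5 - 5P.
Re-solving, 8.5P = 2214.25 gives P = 260.5 and Q = 2161.
ΔQ = 2161 - 2203 = -42.

ΔQ = -42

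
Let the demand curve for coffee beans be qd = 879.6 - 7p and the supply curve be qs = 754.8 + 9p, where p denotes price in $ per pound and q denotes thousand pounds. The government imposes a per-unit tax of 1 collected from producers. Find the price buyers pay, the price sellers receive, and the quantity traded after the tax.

With a tax of 1 on producers, they supply based on the net price p_s = p_b - 1, so qs = 745.8 + 9p_b.
Equate demand and the shifted supply: 879.6 - 7p_b = 745.8 + 9p_b, giving 16p_b = 133.8, so p_b = 8.3625.
So p_s = 7.3625 and the quantity traded is q = 879.6 - 7(8.3625) = 821.0625.

p_b = 8.3625, p_s = 7.3625, q = 821.0625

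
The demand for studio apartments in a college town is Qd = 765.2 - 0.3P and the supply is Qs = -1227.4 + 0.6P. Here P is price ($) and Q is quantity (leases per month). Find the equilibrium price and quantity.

P* = 2214, Q* = 101

Set Qd = Qs: 765.2 - 0.3P = -1227.4 + 0.6P, so 1992.6 = 0.9P and P* = 2214.
Then Q* = 765.2 - 0.3(2214) = 101.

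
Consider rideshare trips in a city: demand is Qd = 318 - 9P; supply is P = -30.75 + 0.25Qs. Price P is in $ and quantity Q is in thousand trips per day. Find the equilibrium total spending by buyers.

Total spending by buyers = 2745

Solving each curve for Q: Qs = 123 + 4P.
The market clears where 318 - 9P = 123 + 4P. Rearranging, 13P = 195, hence P* = 15.
From the demand curve, Q* = 318 - 9(15) = 183.
Total spending by buyers = P* × Q* = 15 × 183 = 2745.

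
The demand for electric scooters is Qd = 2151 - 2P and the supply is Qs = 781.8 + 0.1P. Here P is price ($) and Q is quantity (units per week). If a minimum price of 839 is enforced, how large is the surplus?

With P fixed at 839, quantity demanded is 473 and quantity supplied is 865.7.
Surplus = Qs - Qd = 865.7 - 473 = 392.7.

Surplus = 392.7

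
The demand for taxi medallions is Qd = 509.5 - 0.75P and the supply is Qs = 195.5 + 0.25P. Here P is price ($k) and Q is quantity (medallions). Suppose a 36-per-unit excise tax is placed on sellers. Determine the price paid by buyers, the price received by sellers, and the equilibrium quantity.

P_b = 323, P_s = 287, Q = 267.25

Sellers keep P_s = P_b - 36 per unit, so supply in terms of the buyer price is Qs = 186.5 + 0.25P_b.
Market clearing requires 509.5 - 0.75P_b = 186.5 + 0.25P_b; hence 323 = P_b and P_b = 323.
So P_s = 287 and the quantity traded is Q = 509.5 - 0.75(323) = 267.25.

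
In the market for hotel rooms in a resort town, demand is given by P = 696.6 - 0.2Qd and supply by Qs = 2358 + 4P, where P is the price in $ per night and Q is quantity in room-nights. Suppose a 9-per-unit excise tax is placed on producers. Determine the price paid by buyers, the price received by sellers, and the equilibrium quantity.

Inverting to quantity form: Qd = 3483 - 5P.
Producers keep P_s = P_b - 9 per unit, so supply in terms of the buyer price is Qs = 2322 + 4P_b.
Equate demand and the shifted supply: 3483 - 5P_b = 2322 + 4P_b, giving 9P_b = 1161, so P_b = 129.
So P_s = 120 and the quantity traded is Q = 3483 - 5(129) = 2838.

P_b = 129, P_s = 120, Q = 2838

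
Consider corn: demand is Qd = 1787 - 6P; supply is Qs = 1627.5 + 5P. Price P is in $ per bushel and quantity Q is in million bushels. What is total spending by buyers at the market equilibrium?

The market clears where 1787 - 6P = 1627.5 + 5P. Rearranging, 11P = 159.5, hence P* = 14.5.
Plugging P* into demand: Q* = 1787 - 6(14.5) = 1700.
Total spending by buyers = P* × Q* = 14.5 × 1700 = 24650.

Total spending by buyers = 24650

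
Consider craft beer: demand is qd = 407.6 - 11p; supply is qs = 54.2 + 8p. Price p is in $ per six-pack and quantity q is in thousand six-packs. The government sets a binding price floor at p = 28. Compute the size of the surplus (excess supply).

With p fixed at 28, quantity demanded is 99.6 and quantity supplied is 278.2.
Surplus = qs - qd = 278.2 - 99.6 = 178.6.

Surplus = 178.6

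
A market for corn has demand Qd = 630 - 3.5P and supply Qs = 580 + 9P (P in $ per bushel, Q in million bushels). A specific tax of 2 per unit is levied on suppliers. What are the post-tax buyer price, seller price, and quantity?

With a tax of 2 on suppliers, they supply based on the net price P_s = P_b - 2, so Qs = 562 + 9P_b.
Equate demand and the shifted supply: 630 - 3.5P_b = 562 + 9P_b, giving 12.5P_b = 68, so P_b = 5.44.
Then P_s = 5.44 - 2 = 3.44 and Q = 630 - 3.5(5.44) = 610.96.

P_b = 5.44, P_s = 3.44, Q = 610.96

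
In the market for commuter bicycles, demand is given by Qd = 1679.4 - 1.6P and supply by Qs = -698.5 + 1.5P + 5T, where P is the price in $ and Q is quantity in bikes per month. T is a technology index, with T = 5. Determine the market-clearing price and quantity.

With T = 5, supply is Qs = -673.5 + 1.5P.
Set Qd = Qs: 1679.4 - 1.6P = -673.5 + 1.5P, so 2352.9 = 3.1P and P* = 759.
Plugging P* into demand: Q* = 1679.4 - 1.6(759) = 465.

P* = 759, Q* = 465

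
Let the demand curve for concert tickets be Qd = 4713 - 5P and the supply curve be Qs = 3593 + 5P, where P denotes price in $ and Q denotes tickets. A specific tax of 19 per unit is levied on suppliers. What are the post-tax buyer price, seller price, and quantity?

Suppliers keep P_s = P_b - 19 per unit, so supply in terms of the buyer price is Qs = 3498 + 5P_b.
Market clearing requires 4713 - 5P_b = 3498 + 5P_b; hence 1215 = 10P_b and P_b = 121.5.
So P_s = 102.5 and the quantity traded is Q = 4713 - 5(121.5) = 4105.5.

P_b = 121.5, P_s = 102.5, Q = 4105.5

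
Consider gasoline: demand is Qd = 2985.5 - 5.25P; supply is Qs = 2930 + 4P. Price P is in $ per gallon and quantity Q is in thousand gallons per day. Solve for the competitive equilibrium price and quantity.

Equating demand and supply, 2985.5 - 5.25P = 2930 + 4P gives 9.25P = 55.5, so P* = 6.
Plugging P* into demand: Q* = 2985.5 - 5.25(6) = 2954.

P* = 6, Q* = 2954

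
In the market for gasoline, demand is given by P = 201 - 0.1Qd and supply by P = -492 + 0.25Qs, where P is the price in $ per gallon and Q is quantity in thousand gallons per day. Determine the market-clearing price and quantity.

P* = 3, Q* = 1980

Solving each curve for Q: Qd = 2010 - 10P and Qs = 1968 + 4P.
At equilibrium Qd = Qs, so 2010 - 10P = 1968 + 4P; collecting terms, 42 = 14P and P* = 3.
Substitute back: Q* = 2010 - 10(3) = 1980.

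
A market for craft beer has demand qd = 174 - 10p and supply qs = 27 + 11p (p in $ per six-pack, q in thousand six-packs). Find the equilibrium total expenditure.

Set qd = qs: 174 - 10p = 27 + 11p, so 147 = 21p and p* = 7.
Substitute back: q* = 174 - 10(7) = 104.
Total expenditure = p* × q* = 7 × 104 = 728.

Total expenditure = 728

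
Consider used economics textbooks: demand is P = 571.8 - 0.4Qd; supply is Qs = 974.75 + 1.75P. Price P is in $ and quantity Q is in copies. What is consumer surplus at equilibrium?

In direct form, Qd = 1429.5 - 2.5P.
Equating demand and supply, 1429.5 - 2.5P = 974.75 + 1.75P gives 4.25P = 454.75, so P* = 107.
Plugging P* into demand: Q* = 1429.5 - 2.5(107) = 1162.
Demand choke price (Qd = 0): P = 1429.5/2.5 = 571.8. Consumer surplus = ½ × (571.8 - 107) × 1162 = 270048.8.

Consumer surplus = 270048.8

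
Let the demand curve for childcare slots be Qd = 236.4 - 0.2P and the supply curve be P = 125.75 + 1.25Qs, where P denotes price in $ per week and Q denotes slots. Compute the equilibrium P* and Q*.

P* = 337, Q* = 169

Rewriting in direct form: Qs = -100.6 + 0.8P.
At equilibrium Qd = Qs, so 236.4 - 0.2P = -100.6 + 0.8P; collecting terms, 337 = P and P* = 337.
Plugging P* into demand: Q* = 236.4 - 0.2(337) = 169.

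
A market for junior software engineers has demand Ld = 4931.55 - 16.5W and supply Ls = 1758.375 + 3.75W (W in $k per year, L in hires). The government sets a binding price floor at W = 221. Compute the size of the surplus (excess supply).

At W = 221: Ld = 1285.05 and Ls = 2587.125.
Surplus = Ls - Ld = 2587.125 - 1285.05 = 1302.075.

Surplus = 1302.075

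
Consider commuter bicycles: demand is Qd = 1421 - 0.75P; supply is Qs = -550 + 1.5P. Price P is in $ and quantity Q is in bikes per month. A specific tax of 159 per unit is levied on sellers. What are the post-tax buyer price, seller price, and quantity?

P_b = 982, P_s = 823, Q = 684.5

Sellers keep P_s = P_b - 159 per unit, so supply in terms of the buyer price is Qs = -788.5 + 1.5P_b.
Set Qd = Qs: 1421 - 0.75P_b = -788.5 + 1.5P_b, so 2209.5 = 2.25P_b and P_b = 982.
So P_s = 823 and the quantity traded is Q = 1421 - 0.75(982) = 684.5.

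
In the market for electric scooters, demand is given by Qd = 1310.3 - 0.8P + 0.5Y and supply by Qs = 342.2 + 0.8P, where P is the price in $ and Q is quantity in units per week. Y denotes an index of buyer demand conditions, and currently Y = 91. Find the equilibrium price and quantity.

With Y = 91, demand is Qd = 1355.8 - 0.8P.
The market clears where 1355.8 - 0.8P = 342.2 + 0.8P. Rearranging, 1.6P = 1013.6, hence P* = 633.5.
Then Q* = 1355.8 - 0.8(633.5) = 849.

P* = 633.5, Q* = 849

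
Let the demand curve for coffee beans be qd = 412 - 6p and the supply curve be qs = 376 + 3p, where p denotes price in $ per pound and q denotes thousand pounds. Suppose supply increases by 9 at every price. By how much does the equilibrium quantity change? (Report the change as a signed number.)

The market clears where 412 - 6p = 376 + 3p. Rearranging, 9p = 36, hence p* = 4.
Substitute back: q* = 412 - 6(4) = 388.
After the shift, supply is qs = 385 + 3p.
New equilibrium: 27 = 9p, so p = 3 and q = 394.
Δq = 394 - 388 = 6.

Δq = 6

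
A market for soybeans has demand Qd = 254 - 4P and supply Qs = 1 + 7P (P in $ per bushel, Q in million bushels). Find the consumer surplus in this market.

Consumer surplus = 3280.5

The market clears where 254 - 4P = 1 + 7P. Rearranging, 11P = 253, hence P* = 23.
Then Q* = 254 - 4(23) = 162.
Demand choke price (Qd = 0): P = 254/4 = 63.5. Consumer surplus = ½ × (63.5 - 23) × 162 = 3280.5.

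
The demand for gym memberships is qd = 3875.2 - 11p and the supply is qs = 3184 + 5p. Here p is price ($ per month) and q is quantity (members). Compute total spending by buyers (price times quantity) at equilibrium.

Total spending by buyers = 146880

At equilibrium qd = qs, so 3875.2 - 11p = 3184 + 5p; collecting terms, 691.2 = 16p and p* = 43.2.
From the demand curve, q* = 3875.2 - 11(43.2) = 3400.
Total spending by buyers = p* × q* = 43.2 × 3400 = 146880.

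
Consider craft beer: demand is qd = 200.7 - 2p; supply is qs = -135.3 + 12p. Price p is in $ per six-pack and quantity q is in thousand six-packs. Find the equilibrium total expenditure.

Set qd = qs: 200.7 - 2p = -135.3 + 12p, so 336 = 14p and p* = 24.
From the demand curve, q* = 200.7 - 2(24) = 152.7.
Total expenditure = p* × q* = 24 × 152.7 = 3664.8.

Total expenditure = 3664.8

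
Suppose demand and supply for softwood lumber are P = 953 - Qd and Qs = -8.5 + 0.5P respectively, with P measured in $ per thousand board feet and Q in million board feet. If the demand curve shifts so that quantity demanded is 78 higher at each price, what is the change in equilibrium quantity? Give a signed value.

Rewriting in direct form: Qd = 953 - P.
Set Qd = Qs: 953 - P = -8.5 + 0.5P, so 961.5 = 1.5P and P* = 641.
From the demand curve, Q* = 953 - 641 = 312.
After the shift, demand is Qd = 1031 - P.
The new intersection has 1039.5 = 1.5P, i.e. P = 693, Q = 338.
ΔQ = 338 - 312 = 26.

ΔQ = 26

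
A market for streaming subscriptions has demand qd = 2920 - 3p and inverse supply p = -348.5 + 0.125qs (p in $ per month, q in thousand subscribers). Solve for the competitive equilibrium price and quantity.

Solving each curve for q: qs = 2788 + 8p.
The market clears where 2920 - 3p = 2788 + 8p. Rearranging, 11p = 132, hence p* = 12.
Then q* = 2920 - 3(12) = 2884.

p* = 12, q* = 2884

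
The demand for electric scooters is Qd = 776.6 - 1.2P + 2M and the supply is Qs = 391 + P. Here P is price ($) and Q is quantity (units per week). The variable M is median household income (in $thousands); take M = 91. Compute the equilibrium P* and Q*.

P* = 258, Q* = 649

With M = 91, demand is Qd = 958.6 - 1.2P.
Set Qd = Qs: 958.6 - 1.2P = 391 + P, so 567.6 = 2.2P and P* = 258.
Substitute back: Q* = 958.6 - 1.2(258) = 649.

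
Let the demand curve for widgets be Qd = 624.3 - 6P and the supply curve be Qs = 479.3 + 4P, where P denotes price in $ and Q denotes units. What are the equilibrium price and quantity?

The market clears where 624.3 - 6P = 479.3 + 4P. Rearranging, 10P = 145, hence P* = 14.5.
Substitute back: Q* = 624.3 - 6(14.5) = 537.3.

P* = 14.5, Q* = 537.3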